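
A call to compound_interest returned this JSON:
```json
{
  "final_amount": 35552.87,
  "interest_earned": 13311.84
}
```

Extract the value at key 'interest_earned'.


13311.84


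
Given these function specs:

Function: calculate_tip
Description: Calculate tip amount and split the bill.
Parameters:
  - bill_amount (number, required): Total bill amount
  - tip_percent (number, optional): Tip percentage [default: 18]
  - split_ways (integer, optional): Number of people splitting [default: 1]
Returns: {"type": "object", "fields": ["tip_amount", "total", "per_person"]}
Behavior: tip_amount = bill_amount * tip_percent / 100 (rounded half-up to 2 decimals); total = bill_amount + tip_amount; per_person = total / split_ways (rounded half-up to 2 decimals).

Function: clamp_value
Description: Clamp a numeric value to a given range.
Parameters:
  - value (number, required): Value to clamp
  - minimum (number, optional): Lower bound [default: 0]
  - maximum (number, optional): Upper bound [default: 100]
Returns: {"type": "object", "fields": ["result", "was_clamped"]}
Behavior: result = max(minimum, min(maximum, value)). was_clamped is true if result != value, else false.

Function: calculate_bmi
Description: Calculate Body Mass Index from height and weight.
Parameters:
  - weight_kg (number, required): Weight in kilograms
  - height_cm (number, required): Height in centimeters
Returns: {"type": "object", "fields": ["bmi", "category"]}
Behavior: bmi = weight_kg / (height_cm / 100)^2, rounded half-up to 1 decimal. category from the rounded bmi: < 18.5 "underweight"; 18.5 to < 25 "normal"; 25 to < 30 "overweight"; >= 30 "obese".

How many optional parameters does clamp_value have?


Parameters of clamp_value: value (required), minimum (optional), maximum (optional)
Optional count:
2


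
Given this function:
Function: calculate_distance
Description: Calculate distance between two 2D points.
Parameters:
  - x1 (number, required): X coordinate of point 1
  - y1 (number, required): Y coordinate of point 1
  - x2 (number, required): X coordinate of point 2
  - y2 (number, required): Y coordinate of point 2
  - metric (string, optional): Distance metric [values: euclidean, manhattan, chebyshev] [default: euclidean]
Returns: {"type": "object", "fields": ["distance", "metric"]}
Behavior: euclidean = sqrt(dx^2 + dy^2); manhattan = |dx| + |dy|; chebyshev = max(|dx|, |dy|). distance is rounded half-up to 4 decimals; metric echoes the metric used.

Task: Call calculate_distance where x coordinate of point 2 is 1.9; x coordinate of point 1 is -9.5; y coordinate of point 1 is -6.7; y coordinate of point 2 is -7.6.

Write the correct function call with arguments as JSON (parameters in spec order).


Mapping each described value to its parameter name:
  'X coordinate of point 2' -> x2 = 1.9
  'X coordinate of point 1' -> x1 = -9.5
  'Y coordinate of point 1' -> y1 = -6.7
  'Y coordinate of point 2' -> y2 = -7.6
calculate_distance({"x1": -9.5, "y1": -6.7, "x2": 1.9, "y2": -7.6})


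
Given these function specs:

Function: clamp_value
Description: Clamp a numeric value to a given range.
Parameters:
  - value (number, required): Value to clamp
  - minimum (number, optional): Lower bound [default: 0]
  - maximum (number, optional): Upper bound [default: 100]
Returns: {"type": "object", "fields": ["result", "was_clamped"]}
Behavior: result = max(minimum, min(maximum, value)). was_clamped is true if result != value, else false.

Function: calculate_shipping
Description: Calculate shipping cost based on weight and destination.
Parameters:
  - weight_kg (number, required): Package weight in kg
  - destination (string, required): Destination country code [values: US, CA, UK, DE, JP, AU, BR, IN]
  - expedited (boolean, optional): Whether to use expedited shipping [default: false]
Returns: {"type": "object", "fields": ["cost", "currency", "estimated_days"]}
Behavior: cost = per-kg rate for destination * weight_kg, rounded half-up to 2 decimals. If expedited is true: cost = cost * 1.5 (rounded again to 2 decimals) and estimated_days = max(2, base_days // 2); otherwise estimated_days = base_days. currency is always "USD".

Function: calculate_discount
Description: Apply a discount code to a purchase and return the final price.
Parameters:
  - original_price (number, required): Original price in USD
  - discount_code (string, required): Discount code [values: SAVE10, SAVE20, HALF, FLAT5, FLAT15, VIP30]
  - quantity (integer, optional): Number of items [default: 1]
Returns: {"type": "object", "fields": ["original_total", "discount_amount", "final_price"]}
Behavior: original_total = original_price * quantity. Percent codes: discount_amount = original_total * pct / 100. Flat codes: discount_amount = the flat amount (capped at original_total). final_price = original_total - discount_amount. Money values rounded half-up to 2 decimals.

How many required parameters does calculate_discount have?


Parameters of calculate_discount: original_price (required), discount_code (required), quantity (optional)
Required count:
2


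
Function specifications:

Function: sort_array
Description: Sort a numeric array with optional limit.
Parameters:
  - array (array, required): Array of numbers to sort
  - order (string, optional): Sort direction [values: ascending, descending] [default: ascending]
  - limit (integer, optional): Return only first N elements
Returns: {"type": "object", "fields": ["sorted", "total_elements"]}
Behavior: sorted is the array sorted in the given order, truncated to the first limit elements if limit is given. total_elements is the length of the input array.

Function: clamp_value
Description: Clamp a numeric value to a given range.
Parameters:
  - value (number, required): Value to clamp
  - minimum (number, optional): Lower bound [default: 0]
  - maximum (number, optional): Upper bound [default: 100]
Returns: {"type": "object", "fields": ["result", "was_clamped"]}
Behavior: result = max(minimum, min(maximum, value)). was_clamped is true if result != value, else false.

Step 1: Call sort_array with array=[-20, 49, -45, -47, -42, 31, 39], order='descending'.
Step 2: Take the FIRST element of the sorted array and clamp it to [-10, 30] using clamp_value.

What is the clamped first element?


Step 1: sort_array(order=descending)
  sorted: [49, 39, 31, -20, -42, -45, -47]
  -> first element = 49
Step 2: clamp_value(value=49, minimum=-10, maximum=30)
  result = max(-10, min(30, 49)) = max(-10, 30) = 30
  was_clamped = (30 != 49) = true
  -> result = 30
30


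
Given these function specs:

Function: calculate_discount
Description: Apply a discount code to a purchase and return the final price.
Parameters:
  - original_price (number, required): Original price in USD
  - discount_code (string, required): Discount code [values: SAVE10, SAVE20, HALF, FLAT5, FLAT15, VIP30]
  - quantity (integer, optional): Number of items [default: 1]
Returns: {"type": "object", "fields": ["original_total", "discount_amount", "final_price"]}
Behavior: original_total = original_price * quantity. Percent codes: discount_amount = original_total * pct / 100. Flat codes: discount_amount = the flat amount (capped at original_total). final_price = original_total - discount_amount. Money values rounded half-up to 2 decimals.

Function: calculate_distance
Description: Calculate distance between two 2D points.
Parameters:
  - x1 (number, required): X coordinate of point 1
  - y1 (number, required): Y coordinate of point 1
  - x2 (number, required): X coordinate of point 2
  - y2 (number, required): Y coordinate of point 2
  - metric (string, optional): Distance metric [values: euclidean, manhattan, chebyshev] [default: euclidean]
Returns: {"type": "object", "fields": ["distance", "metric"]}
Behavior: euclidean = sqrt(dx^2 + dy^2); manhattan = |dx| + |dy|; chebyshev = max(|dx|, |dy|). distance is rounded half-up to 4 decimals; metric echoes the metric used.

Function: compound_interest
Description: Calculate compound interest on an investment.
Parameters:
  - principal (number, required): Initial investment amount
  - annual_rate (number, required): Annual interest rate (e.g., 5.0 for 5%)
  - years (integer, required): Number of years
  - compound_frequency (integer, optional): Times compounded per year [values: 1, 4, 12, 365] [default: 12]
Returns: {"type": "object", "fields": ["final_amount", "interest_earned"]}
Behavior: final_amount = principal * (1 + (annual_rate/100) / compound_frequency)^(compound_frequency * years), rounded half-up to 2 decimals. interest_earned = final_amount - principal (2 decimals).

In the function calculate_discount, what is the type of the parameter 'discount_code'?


The calculate_discount spec declares:
  - discount_code (string, required): Discount code [values: SAVE10, SAVE20, HALF, FLAT5, FLAT15, VIP30]
Type:
string


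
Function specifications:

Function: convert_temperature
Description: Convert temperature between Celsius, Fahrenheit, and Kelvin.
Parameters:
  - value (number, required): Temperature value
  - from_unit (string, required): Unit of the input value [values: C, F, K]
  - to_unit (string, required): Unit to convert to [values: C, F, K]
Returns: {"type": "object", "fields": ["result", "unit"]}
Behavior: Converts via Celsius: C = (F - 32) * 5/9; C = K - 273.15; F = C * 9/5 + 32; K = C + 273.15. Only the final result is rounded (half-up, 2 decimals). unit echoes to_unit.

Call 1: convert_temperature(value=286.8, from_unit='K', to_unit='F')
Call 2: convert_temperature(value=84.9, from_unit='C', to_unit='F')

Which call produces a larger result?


Call 1:
  To C: 286.8 - 273.15 = 13.65
  To F: 13.65 * 9/5 + 32 = 56.57
  Round to 2 decimals: 56.57
  -> 56.57 F
Call 2:
  Input already in C: 84.9
  To F: 84.9 * 9/5 + 32 = 184.82
  Round to 2 decimals: 184.82
  -> 184.82 F
Call 2 (184.82 F)


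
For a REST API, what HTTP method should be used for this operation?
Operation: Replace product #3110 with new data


GET = read, POST = create, PUT = update/replace, DELETE = remove
This operation is an update/replace.
PUT


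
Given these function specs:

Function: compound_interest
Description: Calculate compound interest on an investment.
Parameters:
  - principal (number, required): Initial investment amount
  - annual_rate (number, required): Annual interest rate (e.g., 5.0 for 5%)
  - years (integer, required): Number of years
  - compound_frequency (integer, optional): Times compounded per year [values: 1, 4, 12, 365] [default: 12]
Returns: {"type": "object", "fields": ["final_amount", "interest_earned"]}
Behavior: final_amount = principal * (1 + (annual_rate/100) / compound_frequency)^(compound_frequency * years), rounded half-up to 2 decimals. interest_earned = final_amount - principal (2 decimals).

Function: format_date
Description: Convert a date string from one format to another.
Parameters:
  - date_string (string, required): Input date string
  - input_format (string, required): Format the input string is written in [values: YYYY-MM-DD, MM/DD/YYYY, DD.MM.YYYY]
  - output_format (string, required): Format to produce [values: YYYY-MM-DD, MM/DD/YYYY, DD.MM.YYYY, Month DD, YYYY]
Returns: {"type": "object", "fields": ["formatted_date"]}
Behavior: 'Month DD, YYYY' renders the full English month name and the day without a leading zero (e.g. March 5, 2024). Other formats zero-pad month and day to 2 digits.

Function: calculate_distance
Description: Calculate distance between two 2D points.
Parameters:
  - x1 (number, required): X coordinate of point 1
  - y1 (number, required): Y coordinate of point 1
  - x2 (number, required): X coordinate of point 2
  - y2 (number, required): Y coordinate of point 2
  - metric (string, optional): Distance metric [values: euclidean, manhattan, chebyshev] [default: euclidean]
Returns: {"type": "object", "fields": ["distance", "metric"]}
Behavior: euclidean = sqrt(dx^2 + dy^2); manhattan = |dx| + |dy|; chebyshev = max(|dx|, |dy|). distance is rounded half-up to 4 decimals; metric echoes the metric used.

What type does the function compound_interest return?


The compound_interest spec declares Returns: {"type": "object", "fields": ["final_amount", "interest_earned"]}
Type:
object


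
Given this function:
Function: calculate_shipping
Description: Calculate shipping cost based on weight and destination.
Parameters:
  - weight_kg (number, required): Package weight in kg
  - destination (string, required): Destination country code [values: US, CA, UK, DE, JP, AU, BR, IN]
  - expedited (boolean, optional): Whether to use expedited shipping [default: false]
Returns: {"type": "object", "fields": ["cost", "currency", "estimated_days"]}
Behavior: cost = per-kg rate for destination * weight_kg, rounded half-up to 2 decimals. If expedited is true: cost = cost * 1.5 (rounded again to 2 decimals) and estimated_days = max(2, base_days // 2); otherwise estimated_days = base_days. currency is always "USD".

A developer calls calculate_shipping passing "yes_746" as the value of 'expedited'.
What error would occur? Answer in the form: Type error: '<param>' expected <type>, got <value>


Spec: 'expedited' is declared as boolean; "yes_746" is a string.
Type error: 'expedited' expected boolean, got "yes_746"


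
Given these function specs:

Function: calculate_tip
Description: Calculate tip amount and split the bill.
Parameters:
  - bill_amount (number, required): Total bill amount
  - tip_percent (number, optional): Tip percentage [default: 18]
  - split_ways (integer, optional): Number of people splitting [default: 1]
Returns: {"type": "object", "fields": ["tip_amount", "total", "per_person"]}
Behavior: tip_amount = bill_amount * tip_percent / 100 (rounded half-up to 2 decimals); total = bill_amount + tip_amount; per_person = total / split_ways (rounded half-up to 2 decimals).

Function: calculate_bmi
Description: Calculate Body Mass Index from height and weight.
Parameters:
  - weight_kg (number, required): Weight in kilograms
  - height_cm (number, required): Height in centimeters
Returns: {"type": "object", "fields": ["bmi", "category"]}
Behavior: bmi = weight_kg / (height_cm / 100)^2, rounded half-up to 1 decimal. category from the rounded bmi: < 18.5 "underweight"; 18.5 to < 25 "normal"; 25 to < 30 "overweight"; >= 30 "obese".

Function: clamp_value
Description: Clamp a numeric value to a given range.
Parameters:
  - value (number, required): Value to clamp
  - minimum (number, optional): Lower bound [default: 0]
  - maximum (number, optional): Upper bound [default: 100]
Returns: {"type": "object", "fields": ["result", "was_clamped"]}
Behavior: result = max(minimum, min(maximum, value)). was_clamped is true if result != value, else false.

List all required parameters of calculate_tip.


Parameters of calculate_tip and their required/optional flag:
  bill_amount: required
  tip_percent: optional
  split_ways: optional
bill_amount


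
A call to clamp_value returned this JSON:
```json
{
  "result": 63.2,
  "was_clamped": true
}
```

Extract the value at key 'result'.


63.2


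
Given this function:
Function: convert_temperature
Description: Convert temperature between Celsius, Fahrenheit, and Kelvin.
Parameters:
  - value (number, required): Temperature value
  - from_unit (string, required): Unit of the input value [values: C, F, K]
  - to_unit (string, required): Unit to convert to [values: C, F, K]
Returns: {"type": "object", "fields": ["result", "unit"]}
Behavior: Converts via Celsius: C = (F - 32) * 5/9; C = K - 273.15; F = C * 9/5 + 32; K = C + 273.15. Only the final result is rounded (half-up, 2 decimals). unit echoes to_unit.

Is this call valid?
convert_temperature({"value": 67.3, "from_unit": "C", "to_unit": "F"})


Checking all required parameters present and types match... All valid.
Valid


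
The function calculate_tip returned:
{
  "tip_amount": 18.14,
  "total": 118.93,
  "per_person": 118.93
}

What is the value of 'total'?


118.93


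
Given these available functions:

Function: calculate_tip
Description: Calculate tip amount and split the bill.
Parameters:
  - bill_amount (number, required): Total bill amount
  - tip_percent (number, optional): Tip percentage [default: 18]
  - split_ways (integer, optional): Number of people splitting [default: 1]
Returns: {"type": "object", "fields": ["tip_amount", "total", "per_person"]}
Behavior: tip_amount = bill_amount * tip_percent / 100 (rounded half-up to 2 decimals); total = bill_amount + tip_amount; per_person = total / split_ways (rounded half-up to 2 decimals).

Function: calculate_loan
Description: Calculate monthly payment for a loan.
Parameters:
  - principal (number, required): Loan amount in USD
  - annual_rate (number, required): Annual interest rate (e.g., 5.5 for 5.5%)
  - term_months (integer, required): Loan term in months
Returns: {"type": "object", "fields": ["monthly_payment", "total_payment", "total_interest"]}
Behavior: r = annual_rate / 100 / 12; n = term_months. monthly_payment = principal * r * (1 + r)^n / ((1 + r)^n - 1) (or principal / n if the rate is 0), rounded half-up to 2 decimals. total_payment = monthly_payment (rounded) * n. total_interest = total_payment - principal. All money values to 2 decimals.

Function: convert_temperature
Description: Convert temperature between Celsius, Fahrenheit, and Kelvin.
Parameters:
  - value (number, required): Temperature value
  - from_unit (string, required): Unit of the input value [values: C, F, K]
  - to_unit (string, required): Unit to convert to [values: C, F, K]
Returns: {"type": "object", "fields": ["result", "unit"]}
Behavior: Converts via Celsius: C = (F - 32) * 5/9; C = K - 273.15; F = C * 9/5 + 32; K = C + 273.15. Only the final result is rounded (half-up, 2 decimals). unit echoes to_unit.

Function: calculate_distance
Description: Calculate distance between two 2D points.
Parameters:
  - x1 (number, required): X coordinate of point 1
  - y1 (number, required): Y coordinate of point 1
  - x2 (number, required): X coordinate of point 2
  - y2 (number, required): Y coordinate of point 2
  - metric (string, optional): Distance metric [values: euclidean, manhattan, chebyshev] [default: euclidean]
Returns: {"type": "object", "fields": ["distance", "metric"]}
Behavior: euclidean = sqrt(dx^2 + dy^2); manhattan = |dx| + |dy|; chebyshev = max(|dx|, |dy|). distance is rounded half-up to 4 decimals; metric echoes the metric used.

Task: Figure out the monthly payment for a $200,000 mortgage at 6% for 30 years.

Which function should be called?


The task needs a function whose description is: Calculate monthly payment for a loan.
calculate_loan


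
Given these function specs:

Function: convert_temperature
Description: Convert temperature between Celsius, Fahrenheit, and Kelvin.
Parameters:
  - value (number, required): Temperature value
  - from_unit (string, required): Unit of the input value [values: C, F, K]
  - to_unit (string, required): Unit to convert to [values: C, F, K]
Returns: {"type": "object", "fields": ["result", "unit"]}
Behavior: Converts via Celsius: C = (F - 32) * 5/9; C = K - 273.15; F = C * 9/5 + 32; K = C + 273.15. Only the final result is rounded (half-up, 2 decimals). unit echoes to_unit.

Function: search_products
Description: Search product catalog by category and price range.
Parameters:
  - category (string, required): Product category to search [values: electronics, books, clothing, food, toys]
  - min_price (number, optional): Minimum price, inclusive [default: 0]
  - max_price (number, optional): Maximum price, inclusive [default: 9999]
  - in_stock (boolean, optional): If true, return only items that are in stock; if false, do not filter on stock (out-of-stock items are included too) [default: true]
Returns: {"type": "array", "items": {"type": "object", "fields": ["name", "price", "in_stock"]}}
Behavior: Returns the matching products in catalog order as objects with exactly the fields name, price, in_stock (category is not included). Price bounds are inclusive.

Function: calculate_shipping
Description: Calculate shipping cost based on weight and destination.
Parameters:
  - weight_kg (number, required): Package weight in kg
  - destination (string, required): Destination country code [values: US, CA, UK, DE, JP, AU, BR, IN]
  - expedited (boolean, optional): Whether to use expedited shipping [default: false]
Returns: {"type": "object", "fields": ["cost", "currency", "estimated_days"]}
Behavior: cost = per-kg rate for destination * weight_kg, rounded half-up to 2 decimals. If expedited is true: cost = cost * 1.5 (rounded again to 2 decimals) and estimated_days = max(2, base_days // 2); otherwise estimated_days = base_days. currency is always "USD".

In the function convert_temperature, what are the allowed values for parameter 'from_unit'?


The convert_temperature spec declares:
  - from_unit (string, required): Unit of the input value [values: C, F, K]
Allowed values:
C, F, K


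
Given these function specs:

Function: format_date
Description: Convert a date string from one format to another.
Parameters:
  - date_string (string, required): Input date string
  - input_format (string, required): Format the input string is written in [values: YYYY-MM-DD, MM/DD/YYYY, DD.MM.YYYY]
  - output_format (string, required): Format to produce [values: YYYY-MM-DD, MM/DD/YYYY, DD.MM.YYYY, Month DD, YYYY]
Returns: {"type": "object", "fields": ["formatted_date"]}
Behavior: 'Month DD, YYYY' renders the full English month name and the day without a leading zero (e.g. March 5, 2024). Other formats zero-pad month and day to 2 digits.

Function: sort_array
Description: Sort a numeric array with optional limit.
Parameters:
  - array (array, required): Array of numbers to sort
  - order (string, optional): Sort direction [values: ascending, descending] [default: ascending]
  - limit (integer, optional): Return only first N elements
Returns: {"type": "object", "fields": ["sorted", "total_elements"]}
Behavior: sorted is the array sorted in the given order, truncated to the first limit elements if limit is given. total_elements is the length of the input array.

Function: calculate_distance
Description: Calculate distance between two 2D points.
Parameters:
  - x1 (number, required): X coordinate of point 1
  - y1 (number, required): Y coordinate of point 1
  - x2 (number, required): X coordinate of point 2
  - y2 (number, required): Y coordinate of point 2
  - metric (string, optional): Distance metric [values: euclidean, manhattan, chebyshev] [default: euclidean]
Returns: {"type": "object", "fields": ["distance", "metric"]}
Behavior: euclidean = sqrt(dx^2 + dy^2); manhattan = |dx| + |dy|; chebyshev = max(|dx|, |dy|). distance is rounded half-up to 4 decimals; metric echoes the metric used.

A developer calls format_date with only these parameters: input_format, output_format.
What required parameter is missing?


Required parameters: date_string, input_format, output_format
Provided: input_format, output_format
Missing: date_string
date_string


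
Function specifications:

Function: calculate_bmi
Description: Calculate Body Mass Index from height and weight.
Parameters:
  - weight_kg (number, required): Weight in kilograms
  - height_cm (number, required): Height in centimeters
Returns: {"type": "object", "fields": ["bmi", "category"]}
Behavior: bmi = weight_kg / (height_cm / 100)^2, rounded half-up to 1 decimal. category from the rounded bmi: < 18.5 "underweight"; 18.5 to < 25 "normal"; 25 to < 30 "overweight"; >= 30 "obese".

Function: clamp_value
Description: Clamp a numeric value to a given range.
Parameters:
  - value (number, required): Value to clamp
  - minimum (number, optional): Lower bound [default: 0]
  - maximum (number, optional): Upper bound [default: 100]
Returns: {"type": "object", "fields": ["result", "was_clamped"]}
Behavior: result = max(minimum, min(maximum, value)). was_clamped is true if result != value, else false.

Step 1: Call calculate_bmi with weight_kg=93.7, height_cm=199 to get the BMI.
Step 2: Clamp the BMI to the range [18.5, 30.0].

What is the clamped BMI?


Step 1: calculate_bmi(weight_kg=93.7, height_cm=199)
  height_m = 199 / 100 = 1.99
  bmi = 93.7 / 1.99^2 = 93.7 / 3.9601 = 23.661019 -> 23.7
  18.5 <= 23.7 < 25 -> normal
  -> bmi = 23.7
Step 2: clamp_value(value=23.7, minimum=18.5, maximum=30.0)
  result = max(18.5, min(30.0, 23.7)) = max(18.5, 23.7) = 23.7
  was_clamped = (23.7 != 23.7) = false
  -> result = 23.7
23.7


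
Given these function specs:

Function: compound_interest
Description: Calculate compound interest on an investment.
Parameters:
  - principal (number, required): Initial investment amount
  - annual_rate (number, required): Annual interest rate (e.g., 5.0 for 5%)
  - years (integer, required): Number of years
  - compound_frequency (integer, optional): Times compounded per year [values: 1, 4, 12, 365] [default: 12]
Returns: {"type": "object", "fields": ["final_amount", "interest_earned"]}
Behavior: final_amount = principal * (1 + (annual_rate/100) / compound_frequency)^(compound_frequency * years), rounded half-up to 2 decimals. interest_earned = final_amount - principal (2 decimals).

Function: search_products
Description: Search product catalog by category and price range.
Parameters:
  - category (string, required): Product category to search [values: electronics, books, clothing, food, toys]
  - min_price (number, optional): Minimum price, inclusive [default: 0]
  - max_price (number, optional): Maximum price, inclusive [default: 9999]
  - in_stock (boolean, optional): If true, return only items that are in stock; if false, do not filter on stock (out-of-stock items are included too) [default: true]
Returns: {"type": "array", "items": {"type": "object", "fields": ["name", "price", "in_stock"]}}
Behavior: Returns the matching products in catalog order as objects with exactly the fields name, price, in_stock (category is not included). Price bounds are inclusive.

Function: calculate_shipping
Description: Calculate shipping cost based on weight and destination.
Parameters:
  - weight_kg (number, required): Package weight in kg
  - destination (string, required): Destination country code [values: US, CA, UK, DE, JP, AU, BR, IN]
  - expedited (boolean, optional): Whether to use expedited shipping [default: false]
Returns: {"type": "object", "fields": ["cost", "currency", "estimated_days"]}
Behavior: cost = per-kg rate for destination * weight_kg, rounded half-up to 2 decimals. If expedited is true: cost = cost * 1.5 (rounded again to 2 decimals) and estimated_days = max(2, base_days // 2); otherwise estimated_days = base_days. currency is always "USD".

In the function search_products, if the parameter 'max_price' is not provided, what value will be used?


The search_products spec declares:
  - max_price (number, optional): Maximum price, inclusive [default: 9999]
Default:
9999


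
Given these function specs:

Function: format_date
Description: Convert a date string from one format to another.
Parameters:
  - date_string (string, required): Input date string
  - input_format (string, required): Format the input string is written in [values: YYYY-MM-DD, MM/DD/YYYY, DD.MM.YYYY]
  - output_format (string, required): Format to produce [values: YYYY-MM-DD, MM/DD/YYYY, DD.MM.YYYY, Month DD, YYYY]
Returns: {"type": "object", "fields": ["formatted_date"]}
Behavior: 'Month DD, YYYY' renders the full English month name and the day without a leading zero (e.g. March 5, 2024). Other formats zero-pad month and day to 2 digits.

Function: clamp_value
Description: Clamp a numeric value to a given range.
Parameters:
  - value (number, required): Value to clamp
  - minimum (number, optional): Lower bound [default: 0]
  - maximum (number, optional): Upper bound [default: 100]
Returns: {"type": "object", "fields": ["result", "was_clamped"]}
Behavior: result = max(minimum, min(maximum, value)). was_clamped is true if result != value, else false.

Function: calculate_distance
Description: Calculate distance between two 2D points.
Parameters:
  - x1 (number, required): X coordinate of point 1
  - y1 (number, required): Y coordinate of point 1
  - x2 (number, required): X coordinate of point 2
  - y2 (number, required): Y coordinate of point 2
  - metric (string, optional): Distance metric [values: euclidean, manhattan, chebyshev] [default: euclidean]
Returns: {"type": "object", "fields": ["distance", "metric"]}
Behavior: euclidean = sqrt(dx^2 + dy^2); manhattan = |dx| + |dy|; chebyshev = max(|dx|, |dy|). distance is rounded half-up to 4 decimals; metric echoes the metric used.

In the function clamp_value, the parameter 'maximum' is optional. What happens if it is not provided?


The clamp_value spec declares:
  - maximum (number, optional): Upper bound [default: 100]
It defaults to 100


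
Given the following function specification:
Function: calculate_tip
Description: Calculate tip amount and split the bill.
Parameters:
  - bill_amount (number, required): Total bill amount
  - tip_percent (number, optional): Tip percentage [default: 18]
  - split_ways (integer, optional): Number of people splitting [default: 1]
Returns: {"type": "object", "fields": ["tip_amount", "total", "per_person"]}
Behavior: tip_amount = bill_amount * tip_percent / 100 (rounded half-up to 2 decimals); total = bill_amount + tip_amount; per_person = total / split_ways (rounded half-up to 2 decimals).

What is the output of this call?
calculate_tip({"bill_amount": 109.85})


Defaults applied: tip_percent=18, split_ways=1
tip_amount = 109.85 * 18/100 = 19.773 -> 19.77
total = 109.85 + 19.77 = 129.62
per_person = 129.62 / 1 = 129.62 -> 129.62
Output:
{"tip_amount": 19.77, "total": 129.62, "per_person": 129.62}


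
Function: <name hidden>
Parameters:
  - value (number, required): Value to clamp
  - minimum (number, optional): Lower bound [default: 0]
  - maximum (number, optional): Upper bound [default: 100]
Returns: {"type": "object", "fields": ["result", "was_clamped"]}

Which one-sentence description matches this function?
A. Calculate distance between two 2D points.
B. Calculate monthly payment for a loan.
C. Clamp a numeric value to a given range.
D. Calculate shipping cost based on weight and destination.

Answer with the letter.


Parameters value, minimum, maximum and return ["result", "was_clamped"] fit: Clamp a numeric value to a given range.
C


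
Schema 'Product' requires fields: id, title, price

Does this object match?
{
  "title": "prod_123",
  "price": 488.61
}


Checking required fields...
Missing: id
Invalid - missing required field 'id'


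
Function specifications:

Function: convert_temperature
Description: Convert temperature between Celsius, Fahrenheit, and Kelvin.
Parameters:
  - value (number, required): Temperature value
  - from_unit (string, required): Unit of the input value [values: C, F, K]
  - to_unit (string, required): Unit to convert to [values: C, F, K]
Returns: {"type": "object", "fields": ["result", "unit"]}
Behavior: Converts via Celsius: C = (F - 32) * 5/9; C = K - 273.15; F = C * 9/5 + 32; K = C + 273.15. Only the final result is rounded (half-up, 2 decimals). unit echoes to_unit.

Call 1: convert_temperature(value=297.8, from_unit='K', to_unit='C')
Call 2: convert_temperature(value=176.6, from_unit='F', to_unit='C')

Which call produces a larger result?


Call 1:
  To C: 297.8 - 273.15 = 24.65
  Target is C: 24.65
  Round to 2 decimals: 24.65
  -> 24.65 C
Call 2:
  To C: (176.6 - 32) * 5/9 = 80.333333
  Target is C: 80.333333
  Round to 2 decimals: 80.33
  -> 80.33 C
Call 2 (80.33 C)


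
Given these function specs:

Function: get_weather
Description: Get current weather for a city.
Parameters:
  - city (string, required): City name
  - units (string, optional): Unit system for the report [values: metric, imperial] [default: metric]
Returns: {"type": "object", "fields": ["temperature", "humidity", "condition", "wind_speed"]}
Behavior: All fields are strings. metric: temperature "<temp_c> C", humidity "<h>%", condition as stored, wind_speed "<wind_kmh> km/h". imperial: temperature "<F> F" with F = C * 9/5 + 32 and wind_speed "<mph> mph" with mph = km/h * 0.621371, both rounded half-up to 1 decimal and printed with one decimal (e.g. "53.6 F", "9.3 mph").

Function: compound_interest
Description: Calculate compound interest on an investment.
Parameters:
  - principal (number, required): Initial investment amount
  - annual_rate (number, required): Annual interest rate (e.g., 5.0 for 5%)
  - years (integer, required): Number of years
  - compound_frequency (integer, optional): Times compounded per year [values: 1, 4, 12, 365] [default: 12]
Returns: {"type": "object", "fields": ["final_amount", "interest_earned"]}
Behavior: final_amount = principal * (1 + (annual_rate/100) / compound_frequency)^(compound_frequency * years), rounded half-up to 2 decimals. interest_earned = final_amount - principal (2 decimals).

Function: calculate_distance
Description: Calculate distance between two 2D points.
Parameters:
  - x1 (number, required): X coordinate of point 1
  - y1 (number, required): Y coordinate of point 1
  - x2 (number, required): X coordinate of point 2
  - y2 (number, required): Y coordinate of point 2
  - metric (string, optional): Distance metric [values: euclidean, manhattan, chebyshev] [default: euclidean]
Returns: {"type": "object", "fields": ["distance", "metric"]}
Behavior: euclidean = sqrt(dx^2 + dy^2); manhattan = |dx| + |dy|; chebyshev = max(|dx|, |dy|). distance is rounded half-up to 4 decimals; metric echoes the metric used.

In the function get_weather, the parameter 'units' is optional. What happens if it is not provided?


The get_weather spec declares:
  - units (string, optional): Unit system for the report [values: metric, imperial] [default: metric]
It defaults to metric


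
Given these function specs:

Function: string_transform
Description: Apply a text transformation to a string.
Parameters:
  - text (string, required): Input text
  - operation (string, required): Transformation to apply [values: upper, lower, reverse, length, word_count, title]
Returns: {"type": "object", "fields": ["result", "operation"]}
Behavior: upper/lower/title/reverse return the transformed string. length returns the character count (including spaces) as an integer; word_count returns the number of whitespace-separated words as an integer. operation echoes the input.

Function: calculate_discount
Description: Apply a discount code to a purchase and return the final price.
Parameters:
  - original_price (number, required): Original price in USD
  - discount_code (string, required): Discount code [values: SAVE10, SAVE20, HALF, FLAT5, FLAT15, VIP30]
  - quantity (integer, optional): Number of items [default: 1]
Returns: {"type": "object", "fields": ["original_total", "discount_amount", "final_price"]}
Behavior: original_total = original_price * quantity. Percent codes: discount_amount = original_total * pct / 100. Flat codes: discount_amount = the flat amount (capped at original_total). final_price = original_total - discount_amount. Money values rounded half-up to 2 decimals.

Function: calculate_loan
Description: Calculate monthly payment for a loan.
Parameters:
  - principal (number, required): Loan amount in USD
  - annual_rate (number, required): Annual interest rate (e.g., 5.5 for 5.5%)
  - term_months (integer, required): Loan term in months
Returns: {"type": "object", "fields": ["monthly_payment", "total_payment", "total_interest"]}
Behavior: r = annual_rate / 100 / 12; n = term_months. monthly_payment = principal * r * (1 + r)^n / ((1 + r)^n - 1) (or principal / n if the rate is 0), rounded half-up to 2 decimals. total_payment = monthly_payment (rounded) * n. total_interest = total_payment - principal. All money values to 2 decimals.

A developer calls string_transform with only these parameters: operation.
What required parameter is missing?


Required parameters: text, operation
Provided: operation
Missing: text
text


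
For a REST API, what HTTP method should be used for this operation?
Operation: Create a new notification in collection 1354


GET = read, POST = create, PUT = update/replace, DELETE = remove
This operation is a create.
POST


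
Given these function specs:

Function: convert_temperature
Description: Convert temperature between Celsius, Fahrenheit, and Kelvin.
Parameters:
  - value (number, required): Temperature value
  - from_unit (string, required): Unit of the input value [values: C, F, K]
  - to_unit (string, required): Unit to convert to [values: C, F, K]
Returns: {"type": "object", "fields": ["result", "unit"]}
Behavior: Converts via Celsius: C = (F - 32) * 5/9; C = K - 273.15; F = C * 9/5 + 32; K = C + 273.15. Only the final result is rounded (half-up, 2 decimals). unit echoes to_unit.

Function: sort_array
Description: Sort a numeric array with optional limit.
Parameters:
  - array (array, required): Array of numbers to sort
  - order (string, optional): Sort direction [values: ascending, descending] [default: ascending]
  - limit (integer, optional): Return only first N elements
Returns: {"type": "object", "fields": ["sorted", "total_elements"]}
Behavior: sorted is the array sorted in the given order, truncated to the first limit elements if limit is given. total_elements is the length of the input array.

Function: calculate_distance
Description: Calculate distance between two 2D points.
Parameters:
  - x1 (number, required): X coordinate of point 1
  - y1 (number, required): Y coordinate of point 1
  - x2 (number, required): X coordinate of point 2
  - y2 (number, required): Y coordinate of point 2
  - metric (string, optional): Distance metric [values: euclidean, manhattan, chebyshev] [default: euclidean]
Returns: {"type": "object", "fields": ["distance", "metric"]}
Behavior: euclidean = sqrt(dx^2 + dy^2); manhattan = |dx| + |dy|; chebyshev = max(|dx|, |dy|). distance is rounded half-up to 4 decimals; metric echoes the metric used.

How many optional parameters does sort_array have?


Parameters of sort_array: array (required), order (optional), limit (optional)
Optional count:
2


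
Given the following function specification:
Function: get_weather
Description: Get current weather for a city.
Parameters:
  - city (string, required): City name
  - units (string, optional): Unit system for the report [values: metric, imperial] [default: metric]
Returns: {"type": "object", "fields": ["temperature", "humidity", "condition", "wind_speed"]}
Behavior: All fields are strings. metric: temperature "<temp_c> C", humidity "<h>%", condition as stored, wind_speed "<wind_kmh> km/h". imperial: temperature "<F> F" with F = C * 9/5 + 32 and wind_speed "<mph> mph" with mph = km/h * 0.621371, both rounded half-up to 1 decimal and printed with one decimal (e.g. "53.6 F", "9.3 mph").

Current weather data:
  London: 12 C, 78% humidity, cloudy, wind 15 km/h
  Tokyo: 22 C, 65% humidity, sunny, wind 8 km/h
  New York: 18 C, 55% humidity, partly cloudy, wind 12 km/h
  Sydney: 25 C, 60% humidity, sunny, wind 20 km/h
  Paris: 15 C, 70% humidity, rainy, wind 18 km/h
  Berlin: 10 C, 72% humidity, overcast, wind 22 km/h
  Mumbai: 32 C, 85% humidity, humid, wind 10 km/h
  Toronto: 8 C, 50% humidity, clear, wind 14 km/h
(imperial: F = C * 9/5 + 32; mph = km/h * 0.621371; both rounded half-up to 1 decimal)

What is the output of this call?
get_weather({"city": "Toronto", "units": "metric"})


Toronto record: 8 C, 50%, clear, 14 km/h
metric: report values as stored ('<temp_c> C', '<humidity>%', '<wind_kmh> km/h')
Output:
{"temperature": "8 C", "humidity": "50%", "condition": "clear", "wind_speed": "14 km/h"}


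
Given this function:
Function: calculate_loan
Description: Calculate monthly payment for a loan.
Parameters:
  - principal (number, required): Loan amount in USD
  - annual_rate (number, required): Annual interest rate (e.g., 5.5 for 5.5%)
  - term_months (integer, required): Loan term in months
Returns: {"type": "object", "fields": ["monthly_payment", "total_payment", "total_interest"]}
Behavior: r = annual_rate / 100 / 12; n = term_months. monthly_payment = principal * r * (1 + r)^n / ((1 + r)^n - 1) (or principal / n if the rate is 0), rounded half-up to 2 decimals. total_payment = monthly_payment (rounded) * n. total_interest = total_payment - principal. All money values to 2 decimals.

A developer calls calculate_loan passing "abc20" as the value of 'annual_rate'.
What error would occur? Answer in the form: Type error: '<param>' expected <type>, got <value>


Spec: 'annual_rate' is declared as number; "abc20" is a string.
Type error: 'annual_rate' expected number, got "abc20"
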